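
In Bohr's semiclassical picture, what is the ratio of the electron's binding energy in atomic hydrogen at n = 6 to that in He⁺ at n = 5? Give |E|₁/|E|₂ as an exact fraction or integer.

|E| ∝ Z^2 · n^-2
|E|₁/|E|₂ = (1/2)^2 · (6/5)^-2 = 25/144

25/144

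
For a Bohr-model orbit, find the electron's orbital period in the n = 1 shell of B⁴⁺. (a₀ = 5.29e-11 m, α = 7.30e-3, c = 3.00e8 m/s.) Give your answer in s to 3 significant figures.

r = n²a₀/Z = 1²·5.29e-11/5 = 1.06e-11 m
v = Zαc/n = 5·0.00730·3.00e8/1 = 1.09e7 m/s
T = 2πr/v = 6.07e-18 s

6.07e-18 s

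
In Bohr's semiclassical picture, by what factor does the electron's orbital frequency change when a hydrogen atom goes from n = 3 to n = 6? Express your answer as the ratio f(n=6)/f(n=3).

f ∝ Z^2 · n^-3; with Z fixed, f ∝ n^-3.
f(n=6)/f(n=3) = (6/3)^-3 = 1/8

1/8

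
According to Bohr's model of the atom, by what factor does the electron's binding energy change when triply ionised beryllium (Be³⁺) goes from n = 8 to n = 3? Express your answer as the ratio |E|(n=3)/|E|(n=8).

64/9

|E| ∝ Z^2 · n^-2; with Z fixed, |E| ∝ n^-2.
|E|(n=3)/|E|(n=8) = (3/8)^-2 = 64/9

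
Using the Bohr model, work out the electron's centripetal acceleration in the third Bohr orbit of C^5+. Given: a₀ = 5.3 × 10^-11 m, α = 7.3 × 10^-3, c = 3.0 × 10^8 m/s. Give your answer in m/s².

r = n²a₀/Z = 8.0 × 10^-11 m, v = Zαc/n = 4.4 × 10^6 m/s
a = v²/r = (4.4 × 10^6)² / 8.0 × 10^-11 = 2.4 × 10^23 m/s²

2.4 × 10^23 m/s²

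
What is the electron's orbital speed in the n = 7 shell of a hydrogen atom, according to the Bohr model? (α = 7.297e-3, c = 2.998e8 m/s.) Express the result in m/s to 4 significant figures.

3.125e5 m/s

v_n = Zαc/n = 1 × 0.007297 × 2.998e8 / 7
    = 3.125e5 m/s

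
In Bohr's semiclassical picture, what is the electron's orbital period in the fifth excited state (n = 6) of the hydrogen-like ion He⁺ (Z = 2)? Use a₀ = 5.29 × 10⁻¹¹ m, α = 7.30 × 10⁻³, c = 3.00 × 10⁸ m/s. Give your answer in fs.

r = n²a₀/Z = 6²·5.29 × 10⁻¹¹/2 = 9.52 × 10⁻¹⁰ m
v = Zαc/n = 2·0.00730·3.00 × 10⁸/6 = 7.30 × 10⁵ m/s
T = 2πr/v = 8.20 × 10⁻¹⁵ s = 8.20 fs

8.20 fs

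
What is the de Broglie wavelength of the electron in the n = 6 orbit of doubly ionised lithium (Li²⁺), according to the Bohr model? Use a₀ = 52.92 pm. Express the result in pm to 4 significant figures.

665.0 pm

The Bohr quantisation condition is nλ = 2πr_n.
r_n = n²a₀/Z = 635.0 pm
λ = 2πr_n/n = 2π·635.0/6 = 665.0 pm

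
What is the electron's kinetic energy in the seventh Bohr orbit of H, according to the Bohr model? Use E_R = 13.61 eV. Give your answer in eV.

0.2778 eV

For a Coulomb orbit the virial theorem gives K = −E_n.
E_n = −E_R·Z²/n², so K = E_R·Z²/n² = 13.61 × 1²/7² = 0.2778 eV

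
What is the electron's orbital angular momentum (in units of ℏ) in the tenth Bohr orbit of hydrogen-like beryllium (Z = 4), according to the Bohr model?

10

L_n = nℏ, so L/ℏ = n = 10.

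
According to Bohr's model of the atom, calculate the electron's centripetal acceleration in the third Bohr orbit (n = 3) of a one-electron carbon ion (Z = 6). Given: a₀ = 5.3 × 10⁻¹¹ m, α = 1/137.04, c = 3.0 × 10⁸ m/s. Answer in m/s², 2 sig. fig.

2.4 × 10²³ m/s²

r = n²a₀/Z = 8.0 × 10⁻¹¹ m, v = Zαc/n = 4.4 × 10⁶ m/s
a = v²/r = (4.4 × 10⁶)² / 8.0 × 10⁻¹¹ = 2.4 × 10²³ m/s²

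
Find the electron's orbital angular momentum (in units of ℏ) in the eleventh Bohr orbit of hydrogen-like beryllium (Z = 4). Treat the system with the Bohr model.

11

L_n = nℏ, so L/ℏ = n = 11.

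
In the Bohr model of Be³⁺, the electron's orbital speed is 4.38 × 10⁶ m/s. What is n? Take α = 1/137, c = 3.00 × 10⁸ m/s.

2

v_n = Zαc/n ⇒ n = Zαc/v = 4 × 0.00730 × 3.00 × 10⁸ / 4.38 × 10⁶ ≈ 2.00
n = 2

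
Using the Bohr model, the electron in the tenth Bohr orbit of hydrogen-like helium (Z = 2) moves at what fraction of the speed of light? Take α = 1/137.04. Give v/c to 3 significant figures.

v_n = Zαc/n, so v/c = Zα/n = 2 × 0.00730 / 10 = 0.00146

0.00146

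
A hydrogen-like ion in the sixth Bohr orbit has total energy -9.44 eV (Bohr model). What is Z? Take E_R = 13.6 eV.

E_n = −E_R Z²/n² ⇒ Z² = −E_n n²/E_R = 9.44 × 6² / 13.6 ≈ 24.99
Z = 5

5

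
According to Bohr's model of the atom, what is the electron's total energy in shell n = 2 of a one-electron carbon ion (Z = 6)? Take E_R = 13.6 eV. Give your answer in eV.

-122 eV

E_n = −E_R·Z²/n² = −13.6 × 6²/2² = -122 eV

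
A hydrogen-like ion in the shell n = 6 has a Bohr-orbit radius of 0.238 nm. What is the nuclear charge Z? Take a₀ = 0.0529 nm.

r_n = n²a₀/Z ⇒ Z = n²a₀/r = 6² × 0.0529 / 0.238 ≈ 8.00
Z = 8

8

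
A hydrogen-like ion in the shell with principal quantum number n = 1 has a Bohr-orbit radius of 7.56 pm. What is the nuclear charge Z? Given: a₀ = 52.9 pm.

r_n = n²a₀/Z ⇒ Z = n²a₀/r = 1² × 52.9 / 7.56 ≈ 7.00
Z = 7

7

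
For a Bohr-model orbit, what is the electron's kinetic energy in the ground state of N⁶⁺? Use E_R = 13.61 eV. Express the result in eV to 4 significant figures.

For a Coulomb orbit the virial theorem gives K = −E_n.
E_n = −E_R·Z²/n², so K = E_R·Z²/n² = 13.61 × 7²/1² = 666.9 eV

666.9 eV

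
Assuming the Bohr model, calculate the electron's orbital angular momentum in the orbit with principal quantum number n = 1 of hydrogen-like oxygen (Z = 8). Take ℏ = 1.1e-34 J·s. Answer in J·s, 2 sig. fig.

L_n = nℏ = 1 × 1.1e-34 = 1.1e-34 J·s

1.1e-34 J·s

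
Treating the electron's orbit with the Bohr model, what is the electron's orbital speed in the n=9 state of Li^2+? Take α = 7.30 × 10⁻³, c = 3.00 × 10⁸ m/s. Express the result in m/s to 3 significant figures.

v_n = Zαc/n = 3 × 0.00730 × 3.00 × 10⁸ / 9
    = 7.30 × 10⁵ m/s

7.30 × 10⁵ m/s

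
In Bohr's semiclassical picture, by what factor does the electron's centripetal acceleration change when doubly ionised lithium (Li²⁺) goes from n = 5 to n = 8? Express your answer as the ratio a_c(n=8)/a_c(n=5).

625/4096

a_c ∝ Z^3 · n^-4; with Z fixed, a_c ∝ n^-4.
a_c(n=8)/a_c(n=5) = (8/5)^-4 = 625/4096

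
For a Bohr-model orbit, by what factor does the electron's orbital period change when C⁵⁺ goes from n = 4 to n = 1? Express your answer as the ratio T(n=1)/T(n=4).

1/64

T ∝ Z^-2 · n^3; with Z fixed, T ∝ n^3.
T(n=1)/T(n=4) = (1/4)^3 = 1/64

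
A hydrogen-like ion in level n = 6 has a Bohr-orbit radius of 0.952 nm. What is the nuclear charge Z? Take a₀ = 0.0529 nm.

r_n = n²a₀/Z ⇒ Z = n²a₀/r = 6² × 0.0529 / 0.952 ≈ 2.00
Z = 2

2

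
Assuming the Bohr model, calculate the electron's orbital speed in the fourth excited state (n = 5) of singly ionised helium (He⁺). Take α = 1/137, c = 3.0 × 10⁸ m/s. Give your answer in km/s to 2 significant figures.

880 km/s

v_n = Zαc/n = 2 × 0.0073 × 3.0 × 10⁸ / 5
    = 880 km/s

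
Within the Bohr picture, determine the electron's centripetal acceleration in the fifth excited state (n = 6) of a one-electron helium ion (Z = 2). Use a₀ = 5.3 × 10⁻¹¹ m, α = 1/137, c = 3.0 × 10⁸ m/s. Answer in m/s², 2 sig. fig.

5.6 × 10²⁰ m/s²

r = n²a₀/Z = 9.5 × 10⁻¹⁰ m, v = Zαc/n = 7.3 × 10⁵ m/s
a = v²/r = (7.3 × 10⁵)² / 9.5 × 10⁻¹⁰ = 5.6 × 10²⁰ m/s²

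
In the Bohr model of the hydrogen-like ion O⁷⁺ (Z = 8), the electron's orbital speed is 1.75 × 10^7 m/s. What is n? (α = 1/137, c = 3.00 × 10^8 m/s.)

v_n = Zαc/n ⇒ n = Zαc/v = 8 × 0.00730 × 3.00 × 10^8 / 1.75 × 10^7 ≈ 1.00
n = 1

1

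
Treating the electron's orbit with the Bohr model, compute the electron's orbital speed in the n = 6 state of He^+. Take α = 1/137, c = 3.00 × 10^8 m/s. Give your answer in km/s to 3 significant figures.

730 km/s

v_n = Zαc/n = 2 × 0.00730 × 3.00 × 10^8 / 6
    = 730 km/s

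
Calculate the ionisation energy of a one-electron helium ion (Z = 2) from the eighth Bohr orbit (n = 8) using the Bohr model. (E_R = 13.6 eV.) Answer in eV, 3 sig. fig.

E_n = −E_R·Z²/n² = −13.6 × 2²/8² eV = -0.850 eV
Ionisation energy = −E_n = 0.850 eV

0.850 eV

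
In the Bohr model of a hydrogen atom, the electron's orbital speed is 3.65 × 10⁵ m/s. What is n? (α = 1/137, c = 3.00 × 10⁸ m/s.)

6

v_n = Zαc/n ⇒ n = Zαc/v = 1 × 0.00730 × 3.00 × 10⁸ / 3.65 × 10⁵ ≈ 6.00
n = 6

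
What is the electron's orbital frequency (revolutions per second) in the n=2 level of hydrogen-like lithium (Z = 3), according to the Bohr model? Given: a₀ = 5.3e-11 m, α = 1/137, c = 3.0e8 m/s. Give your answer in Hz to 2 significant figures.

r = n²a₀/Z = 7.1e-11 m, v = Zαc/n = 3.3e6 m/s
f = v/(2πr) = 7.4e15 Hz

7.4e15 Hz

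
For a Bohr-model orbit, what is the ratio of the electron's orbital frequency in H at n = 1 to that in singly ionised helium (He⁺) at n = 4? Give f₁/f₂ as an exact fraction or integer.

f ∝ Z^2 · n^-3
f₁/f₂ = (1/2)^2 · (1/4)^-3 = 16

16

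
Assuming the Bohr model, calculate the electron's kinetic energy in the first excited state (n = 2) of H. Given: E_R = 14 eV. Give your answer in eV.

3.5 eV

For a Coulomb orbit the virial theorem gives K = −E_n.
E_n = −E_R·Z²/n², so K = E_R·Z²/n² = 14 × 1²/2² = 3.5 eV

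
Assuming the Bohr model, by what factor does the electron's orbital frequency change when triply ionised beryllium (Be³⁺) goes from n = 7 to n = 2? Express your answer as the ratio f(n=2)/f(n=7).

f ∝ Z^2 · n^-3; with Z fixed, f ∝ n^-3.
f(n=2)/f(n=7) = (2/7)^-3 = 343/8

343/8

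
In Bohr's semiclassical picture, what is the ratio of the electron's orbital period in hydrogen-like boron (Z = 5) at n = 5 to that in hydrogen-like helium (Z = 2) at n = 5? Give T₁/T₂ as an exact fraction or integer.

T ∝ Z^-2 · n^3
T₁/T₂ = (5/2)^-2 · (5/5)^3 = 4/25

4/25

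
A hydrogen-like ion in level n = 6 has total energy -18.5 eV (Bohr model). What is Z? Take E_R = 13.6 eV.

7

E_n = −E_R Z²/n² ⇒ Z² = −E_n n²/E_R = 18.5 × 6² / 13.6 ≈ 48.97
Z = 7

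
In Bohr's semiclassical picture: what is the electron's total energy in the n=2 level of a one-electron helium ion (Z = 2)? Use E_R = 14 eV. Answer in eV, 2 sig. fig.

-14 eV

E_n = −E_R·Z²/n² = −14 × 2²/2² = -14 eV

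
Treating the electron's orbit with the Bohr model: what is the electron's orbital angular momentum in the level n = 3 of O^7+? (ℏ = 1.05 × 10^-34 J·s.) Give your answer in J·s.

L_n = nℏ = 3 × 1.05 × 10^-34 = 3.15 × 10^-34 J·s

3.15 × 10^-34 J·s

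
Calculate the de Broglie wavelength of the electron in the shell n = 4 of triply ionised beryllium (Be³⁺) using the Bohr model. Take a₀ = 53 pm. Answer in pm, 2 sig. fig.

The Bohr quantisation condition is nλ = 2πr_n.
r_n = n²a₀/Z = 210 pm
λ = 2πr_n/n = 2π·210/4 = 330 pm

330 pm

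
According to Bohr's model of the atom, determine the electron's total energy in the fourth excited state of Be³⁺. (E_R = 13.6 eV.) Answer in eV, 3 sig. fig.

E_n = −E_R·Z²/n² = −13.6 × 4²/5² = -8.70 eV

-8.70 eV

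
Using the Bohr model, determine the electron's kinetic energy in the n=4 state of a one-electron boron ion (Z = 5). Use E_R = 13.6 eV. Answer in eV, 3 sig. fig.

For a Coulomb orbit the virial theorem gives K = −E_n.
E_n = −E_R·Z²/n², so K = E_R·Z²/n² = 13.6 × 5²/4² = 21.2 eV

21.2 eV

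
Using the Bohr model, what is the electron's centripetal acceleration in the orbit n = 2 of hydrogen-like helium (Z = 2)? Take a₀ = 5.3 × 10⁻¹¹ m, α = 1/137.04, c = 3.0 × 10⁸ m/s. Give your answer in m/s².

4.5 × 10²² m/s²

r = n²a₀/Z = 1.1 × 10⁻¹⁰ m, v = Zαc/n = 2.2 × 10⁶ m/s
a = v²/r = (2.2 × 10⁶)² / 1.1 × 10⁻¹⁰ = 4.5 × 10²² m/s²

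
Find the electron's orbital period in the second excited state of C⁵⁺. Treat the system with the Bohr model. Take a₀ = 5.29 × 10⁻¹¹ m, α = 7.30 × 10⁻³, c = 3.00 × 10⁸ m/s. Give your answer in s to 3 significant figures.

r = n²a₀/Z = 3²·5.29 × 10⁻¹¹/6 = 7.94 × 10⁻¹¹ m
v = Zαc/n = 6·0.00730·3.00 × 10⁸/3 = 4.38 × 10⁶ m/s
T = 2πr/v = 1.14 × 10⁻¹⁶ s

1.14 × 10⁻¹⁶ s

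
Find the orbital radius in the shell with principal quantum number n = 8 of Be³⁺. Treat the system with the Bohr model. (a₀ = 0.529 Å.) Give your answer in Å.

r_n = n²a₀/Z = 8² × 0.529 / 4
    = 64 × 0.529 / 4 = 8.46 Å

8.46 Å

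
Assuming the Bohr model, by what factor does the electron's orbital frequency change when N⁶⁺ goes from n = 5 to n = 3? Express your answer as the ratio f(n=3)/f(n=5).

125/27

f ∝ Z^2 · n^-3; with Z fixed, f ∝ n^-3.
f(n=3)/f(n=5) = (3/5)^-3 = 125/27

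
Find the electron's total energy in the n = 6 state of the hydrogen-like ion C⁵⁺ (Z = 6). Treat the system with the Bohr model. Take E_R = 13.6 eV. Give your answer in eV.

E_n = −E_R·Z²/n² = −13.6 × 6²/6² = -13.6 eV

-13.6 eV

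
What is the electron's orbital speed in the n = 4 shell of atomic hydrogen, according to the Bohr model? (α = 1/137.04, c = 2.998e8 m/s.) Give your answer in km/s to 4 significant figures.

v_n = Zαc/n = 1 × 0.007297 × 2.998e8 / 4
    = 546.9 km/s

546.9 km/s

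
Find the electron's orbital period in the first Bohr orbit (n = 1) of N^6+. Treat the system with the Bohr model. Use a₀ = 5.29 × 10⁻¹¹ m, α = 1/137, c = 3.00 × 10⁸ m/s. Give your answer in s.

r = n²a₀/Z = 1²·5.29 × 10⁻¹¹/7 = 7.56 × 10⁻¹² m
v = Zαc/n = 7·0.00730·3.00 × 10⁸/1 = 1.53 × 10⁷ m/s
T = 2πr/v = 3.10 × 10⁻¹⁸ s

3.10 × 10⁻¹⁸ s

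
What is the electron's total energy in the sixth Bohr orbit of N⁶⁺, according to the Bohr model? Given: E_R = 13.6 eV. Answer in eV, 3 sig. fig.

-18.5 eV

E_n = −E_R·Z²/n² = −13.6 × 7²/6² = -18.5 eV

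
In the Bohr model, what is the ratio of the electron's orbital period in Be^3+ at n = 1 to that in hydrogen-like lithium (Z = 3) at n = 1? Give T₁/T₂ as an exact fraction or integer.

T ∝ Z^-2 · n^3
T₁/T₂ = (4/3)^-2 · (1/1)^3 = 9/16

9/16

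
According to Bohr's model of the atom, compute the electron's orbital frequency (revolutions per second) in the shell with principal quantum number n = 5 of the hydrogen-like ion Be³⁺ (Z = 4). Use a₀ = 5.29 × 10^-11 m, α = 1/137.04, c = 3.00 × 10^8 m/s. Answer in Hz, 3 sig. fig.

8.43 × 10^14 Hz

r = n²a₀/Z = 3.31 × 10^-10 m, v = Zαc/n = 1.75 × 10^6 m/s
f = v/(2πr) = 8.43 × 10^14 Hz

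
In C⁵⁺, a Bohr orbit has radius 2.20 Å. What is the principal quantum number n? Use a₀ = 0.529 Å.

r_n = n²a₀/Z ⇒ n² = rZ/a₀ = 2.20 × 6 / 0.529 ≈ 24.95
n = 5

5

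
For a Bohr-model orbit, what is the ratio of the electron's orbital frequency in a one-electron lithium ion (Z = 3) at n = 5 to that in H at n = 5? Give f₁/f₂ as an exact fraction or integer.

9

f ∝ Z^2 · n^-3
f₁/f₂ = (3/1)^2 · (5/5)^-3 = 9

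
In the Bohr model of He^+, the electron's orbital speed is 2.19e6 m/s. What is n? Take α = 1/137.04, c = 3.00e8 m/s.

v_n = Zαc/n ⇒ n = Zαc/v = 2 × 0.00730 × 3.00e8 / 2.19e6 ≈ 2.00
n = 2

2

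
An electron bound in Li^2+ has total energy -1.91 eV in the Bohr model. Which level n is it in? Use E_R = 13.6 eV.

8

E_n = −E_R Z²/n² ⇒ n² = E_R Z²/(−E_n) = 13.6 × 3² / 1.91 ≈ 64.08
n = 8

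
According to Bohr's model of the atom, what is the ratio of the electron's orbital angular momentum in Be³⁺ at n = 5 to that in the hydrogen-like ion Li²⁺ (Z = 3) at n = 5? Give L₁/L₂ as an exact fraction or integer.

L = nℏ is independent of Z.
L₁/L₂ = n₁/n₂ = 5/5 = 1

1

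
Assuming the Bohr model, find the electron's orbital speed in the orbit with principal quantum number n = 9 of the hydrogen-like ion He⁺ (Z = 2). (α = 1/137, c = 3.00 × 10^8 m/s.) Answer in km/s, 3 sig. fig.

487 km/s

v_n = Zαc/n = 2 × 0.00730 × 3.00 × 10^8 / 9
    = 487 km/s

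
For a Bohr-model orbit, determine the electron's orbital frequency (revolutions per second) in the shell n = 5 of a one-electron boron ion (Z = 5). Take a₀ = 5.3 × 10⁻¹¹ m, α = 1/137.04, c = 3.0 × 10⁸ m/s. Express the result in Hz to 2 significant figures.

1.3 × 10¹⁵ Hz

r = n²a₀/Z = 2.6 × 10⁻¹⁰ m, v = Zαc/n = 2.2 × 10⁶ m/s
f = v/(2πr) = 1.3 × 10¹⁵ Hz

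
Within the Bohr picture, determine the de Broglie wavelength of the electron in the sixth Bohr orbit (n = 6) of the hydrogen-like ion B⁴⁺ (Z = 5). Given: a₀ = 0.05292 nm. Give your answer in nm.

The Bohr quantisation condition is nλ = 2πr_n.
r_n = n²a₀/Z = 0.3810 nm
λ = 2πr_n/n = 2π·0.3810/6 = 0.3990 nm

0.3990 nm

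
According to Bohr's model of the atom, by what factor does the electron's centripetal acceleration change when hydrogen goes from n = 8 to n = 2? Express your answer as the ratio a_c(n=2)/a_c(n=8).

a_c ∝ Z^3 · n^-4; with Z fixed, a_c ∝ n^-4.
a_c(n=2)/a_c(n=8) = (2/8)^-4 = 256

256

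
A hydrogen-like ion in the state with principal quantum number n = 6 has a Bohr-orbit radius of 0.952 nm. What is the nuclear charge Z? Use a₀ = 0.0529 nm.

r_n = n²a₀/Z ⇒ Z = n²a₀/r = 6² × 0.0529 / 0.952 ≈ 2.00
Z = 2

2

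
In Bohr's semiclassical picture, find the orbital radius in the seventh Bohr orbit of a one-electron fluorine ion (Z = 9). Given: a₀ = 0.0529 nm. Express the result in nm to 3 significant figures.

r_n = n²a₀/Z = 7² × 0.0529 / 9
    = 49 × 0.0529 / 9 = 0.288 nm

0.288 nm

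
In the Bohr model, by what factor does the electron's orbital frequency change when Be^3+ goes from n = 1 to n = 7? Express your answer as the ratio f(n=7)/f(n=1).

1/343

f ∝ Z^2 · n^-3; with Z fixed, f ∝ n^-3.
f(n=7)/f(n=1) = (7/1)^-3 = 1/343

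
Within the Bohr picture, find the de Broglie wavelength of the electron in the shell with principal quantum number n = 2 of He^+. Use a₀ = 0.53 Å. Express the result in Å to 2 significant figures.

The Bohr quantisation condition is nλ = 2πr_n.
r_n = n²a₀/Z = 1.1 Å
λ = 2πr_n/n = 2π·1.1/2 = 3.3 Å

3.3 Å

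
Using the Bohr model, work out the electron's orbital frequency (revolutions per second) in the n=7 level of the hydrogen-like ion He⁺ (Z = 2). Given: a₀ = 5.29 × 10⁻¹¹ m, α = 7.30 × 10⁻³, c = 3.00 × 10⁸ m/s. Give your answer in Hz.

r = n²a₀/Z = 1.30 × 10⁻⁹ m, v = Zαc/n = 6.26 × 10⁵ m/s
f = v/(2πr) = 7.68 × 10¹³ Hz

7.68 × 10¹³ Hz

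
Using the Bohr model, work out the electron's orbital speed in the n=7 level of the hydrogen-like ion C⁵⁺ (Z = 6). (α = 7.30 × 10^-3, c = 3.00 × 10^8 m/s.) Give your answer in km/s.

1880 km/s

v_n = Zαc/n = 6 × 0.00730 × 3.00 × 10^8 / 7
    = 1880 km/s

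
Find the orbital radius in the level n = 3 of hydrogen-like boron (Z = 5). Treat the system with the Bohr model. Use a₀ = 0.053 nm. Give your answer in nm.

0.095 nm

r_n = n²a₀/Z = 3² × 0.053 / 5
    = 9 × 0.053 / 5 = 0.095 nm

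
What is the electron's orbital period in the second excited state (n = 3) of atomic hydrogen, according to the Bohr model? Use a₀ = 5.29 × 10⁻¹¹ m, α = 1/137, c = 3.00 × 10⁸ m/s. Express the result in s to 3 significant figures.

r = n²a₀/Z = 3²·5.29 × 10⁻¹¹/1 = 4.76 × 10⁻¹⁰ m
v = Zαc/n = 1·0.00730·3.00 × 10⁸/3 = 7.30 × 10⁵ m/s
T = 2πr/v = 4.10 × 10⁻¹⁵ s

4.10 × 10⁻¹⁵ s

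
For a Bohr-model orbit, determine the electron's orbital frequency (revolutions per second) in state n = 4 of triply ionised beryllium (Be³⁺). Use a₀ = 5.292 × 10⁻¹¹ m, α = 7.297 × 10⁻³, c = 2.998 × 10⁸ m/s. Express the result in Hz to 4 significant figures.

r = n²a₀/Z = 2.117 × 10⁻¹⁰ m, v = Zαc/n = 2.188 × 10⁶ m/s
f = v/(2πr) = 1.645 × 10¹⁵ Hz

1.645 × 10¹⁵ Hz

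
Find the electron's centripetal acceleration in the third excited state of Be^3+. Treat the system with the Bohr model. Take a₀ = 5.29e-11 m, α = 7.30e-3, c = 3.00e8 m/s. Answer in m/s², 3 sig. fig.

r = n²a₀/Z = 2.12e-10 m, v = Zαc/n = 2.19e6 m/s
a = v²/r = (2.19e6)² / 2.12e-10 = 2.27e22 m/s²

2.27e22 m/s²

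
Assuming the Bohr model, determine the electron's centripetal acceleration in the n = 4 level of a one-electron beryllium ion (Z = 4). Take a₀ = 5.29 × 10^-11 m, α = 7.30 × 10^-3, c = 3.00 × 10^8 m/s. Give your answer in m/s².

r = n²a₀/Z = 2.12 × 10^-10 m, v = Zαc/n = 2.19 × 10^6 m/s
a = v²/r = (2.19 × 10^6)² / 2.12 × 10^-10 = 2.27 × 10^22 m/s²

2.27 × 10^22 m/s²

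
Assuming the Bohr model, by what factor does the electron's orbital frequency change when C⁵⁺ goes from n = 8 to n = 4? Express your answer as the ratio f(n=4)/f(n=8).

8

f ∝ Z^2 · n^-3; with Z fixed, f ∝ n^-3.
f(n=4)/f(n=8) = (4/8)^-3 = 8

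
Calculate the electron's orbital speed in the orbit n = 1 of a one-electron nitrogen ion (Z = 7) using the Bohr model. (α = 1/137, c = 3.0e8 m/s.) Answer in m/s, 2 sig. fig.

1.5e7 m/s

v_n = Zαc/n = 7 × 0.0073 × 3.0e8 / 1
    = 1.5e7 m/s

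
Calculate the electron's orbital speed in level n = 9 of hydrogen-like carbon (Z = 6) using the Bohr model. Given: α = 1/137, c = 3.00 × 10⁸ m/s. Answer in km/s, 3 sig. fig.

1460 km/s

v_n = Zαc/n = 6 × 0.00730 × 3.00 × 10⁸ / 9
    = 1460 km/s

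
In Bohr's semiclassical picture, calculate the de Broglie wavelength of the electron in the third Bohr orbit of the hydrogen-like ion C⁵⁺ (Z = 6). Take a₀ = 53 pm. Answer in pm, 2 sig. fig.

The Bohr quantisation condition is nλ = 2πr_n.
r_n = n²a₀/Z = 80 pm
λ = 2πr_n/n = 2π·80/3 = 170 pm

170 pm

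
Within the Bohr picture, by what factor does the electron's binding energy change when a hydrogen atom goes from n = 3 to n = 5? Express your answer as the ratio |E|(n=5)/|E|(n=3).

|E| ∝ Z^2 · n^-2; with Z fixed, |E| ∝ n^-2.
|E|(n=5)/|E|(n=3) = (5/3)^-2 = 9/25

9/25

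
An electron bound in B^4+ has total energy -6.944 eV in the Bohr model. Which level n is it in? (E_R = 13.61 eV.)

E_n = −E_R Z²/n² ⇒ n² = E_R Z²/(−E_n) = 13.61 × 5² / 6.944 ≈ 49.00
n = 7

7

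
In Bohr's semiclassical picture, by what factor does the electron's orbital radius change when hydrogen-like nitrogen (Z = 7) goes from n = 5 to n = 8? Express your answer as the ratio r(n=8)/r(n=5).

r ∝ Z^-1 · n^2; with Z fixed, r ∝ n^2.
r(n=8)/r(n=5) = (8/5)^2 = 64/25

64/25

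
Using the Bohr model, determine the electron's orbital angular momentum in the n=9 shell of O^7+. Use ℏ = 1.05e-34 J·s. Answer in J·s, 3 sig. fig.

9.45e-34 J·s

L_n = nℏ = 9 × 1.05e-34 = 9.45e-34 J·s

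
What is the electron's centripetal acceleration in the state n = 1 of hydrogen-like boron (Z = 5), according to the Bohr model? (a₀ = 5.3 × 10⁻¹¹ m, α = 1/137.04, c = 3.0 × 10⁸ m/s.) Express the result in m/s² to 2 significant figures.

1.1 × 10²⁵ m/s²

r = n²a₀/Z = 1.1 × 10⁻¹¹ m, v = Zαc/n = 1.1 × 10⁷ m/s
a = v²/r = (1.1 × 10⁷)² / 1.1 × 10⁻¹¹ = 1.1 × 10²⁵ m/s²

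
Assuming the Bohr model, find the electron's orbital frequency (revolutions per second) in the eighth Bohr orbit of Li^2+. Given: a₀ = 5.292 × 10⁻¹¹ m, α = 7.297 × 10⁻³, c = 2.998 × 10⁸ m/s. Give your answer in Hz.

r = n²a₀/Z = 1.129 × 10⁻⁹ m, v = Zαc/n = 8.204 × 10⁵ m/s
f = v/(2πr) = 1.157 × 10¹⁴ Hz

1.157 × 10¹⁴ Hz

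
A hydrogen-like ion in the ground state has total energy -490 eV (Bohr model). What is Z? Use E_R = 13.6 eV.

E_n = −E_R Z²/n² ⇒ Z² = −E_n n²/E_R = 490 × 1² / 13.6 ≈ 36.03
Z = 6

6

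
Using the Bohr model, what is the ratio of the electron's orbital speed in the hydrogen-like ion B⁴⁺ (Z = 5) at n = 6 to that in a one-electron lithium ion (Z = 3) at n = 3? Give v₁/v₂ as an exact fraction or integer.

5/6

v ∝ Z^1 · n^-1
v₁/v₂ = (5/3)^1 · (6/3)^-1 = 5/6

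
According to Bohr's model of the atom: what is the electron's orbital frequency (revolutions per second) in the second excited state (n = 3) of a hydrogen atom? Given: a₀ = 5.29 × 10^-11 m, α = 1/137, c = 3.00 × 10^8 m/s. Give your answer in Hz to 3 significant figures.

r = n²a₀/Z = 4.76 × 10^-10 m, v = Zαc/n = 7.30 × 10^5 m/s
f = v/(2πr) = 2.44 × 10^14 Hz

2.44 × 10^14 Hz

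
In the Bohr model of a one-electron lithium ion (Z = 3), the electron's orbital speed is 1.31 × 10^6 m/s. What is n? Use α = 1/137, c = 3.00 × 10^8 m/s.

5

v_n = Zαc/n ⇒ n = Zαc/v = 3 × 0.00730 × 3.00 × 10^8 / 1.31 × 10^6 ≈ 5.01
n = 5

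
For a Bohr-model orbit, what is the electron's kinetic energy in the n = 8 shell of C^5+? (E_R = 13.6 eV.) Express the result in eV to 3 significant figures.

For a Coulomb orbit the virial theorem gives K = −E_n.
E_n = −E_R·Z²/n², so K = E_R·Z²/n² = 13.6 × 6²/8² = 7.65 eV

7.65 eV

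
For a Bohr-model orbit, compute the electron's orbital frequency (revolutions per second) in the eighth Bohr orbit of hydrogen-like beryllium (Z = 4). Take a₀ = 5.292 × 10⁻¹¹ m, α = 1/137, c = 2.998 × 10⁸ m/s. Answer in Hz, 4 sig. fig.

r = n²a₀/Z = 8.467 × 10⁻¹⁰ m, v = Zαc/n = 1.094 × 10⁶ m/s
f = v/(2πr) = 2.057 × 10¹⁴ Hz

2.057 × 10¹⁴ Hz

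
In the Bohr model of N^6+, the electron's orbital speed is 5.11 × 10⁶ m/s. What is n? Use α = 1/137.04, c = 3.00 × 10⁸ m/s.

3

v_n = Zαc/n ⇒ n = Zαc/v = 7 × 0.00730 × 3.00 × 10⁸ / 5.11 × 10⁶ ≈ 3.00
n = 3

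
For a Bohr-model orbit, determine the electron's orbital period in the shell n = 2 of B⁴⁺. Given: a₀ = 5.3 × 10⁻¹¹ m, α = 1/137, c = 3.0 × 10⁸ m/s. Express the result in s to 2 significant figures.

4.9 × 10⁻¹⁷ s

r = n²a₀/Z = 2²·5.3 × 10⁻¹¹/5 = 4.2 × 10⁻¹¹ m
v = Zαc/n = 5·0.0073·3.0 × 10⁸/2 = 5.5 × 10⁶ m/s
T = 2πr/v = 4.9 × 10⁻¹⁷ s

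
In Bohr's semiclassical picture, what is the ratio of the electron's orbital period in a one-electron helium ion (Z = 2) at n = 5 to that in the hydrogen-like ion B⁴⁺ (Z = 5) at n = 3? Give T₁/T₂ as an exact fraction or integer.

T ∝ Z^-2 · n^3
T₁/T₂ = (2/5)^-2 · (5/3)^3 = 3125/108

3125/108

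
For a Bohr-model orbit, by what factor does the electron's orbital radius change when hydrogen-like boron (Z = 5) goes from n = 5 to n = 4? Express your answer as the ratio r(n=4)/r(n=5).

16/25

r ∝ Z^-1 · n^2; with Z fixed, r ∝ n^2.
r(n=4)/r(n=5) = (4/5)^2 = 16/25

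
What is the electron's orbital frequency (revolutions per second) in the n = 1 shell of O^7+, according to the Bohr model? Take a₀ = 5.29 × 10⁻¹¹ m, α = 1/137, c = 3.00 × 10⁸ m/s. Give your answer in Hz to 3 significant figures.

4.22 × 10¹⁷ Hz

r = n²a₀/Z = 6.61 × 10⁻¹² m, v = Zαc/n = 1.75 × 10⁷ m/s
f = v/(2πr) = 4.22 × 10¹⁷ Hz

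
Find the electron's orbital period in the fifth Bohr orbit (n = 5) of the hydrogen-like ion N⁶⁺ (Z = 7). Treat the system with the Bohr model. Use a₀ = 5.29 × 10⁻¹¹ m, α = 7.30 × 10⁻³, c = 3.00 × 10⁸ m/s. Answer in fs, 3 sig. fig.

r = n²a₀/Z = 5²·5.29 × 10⁻¹¹/7 = 1.89 × 10⁻¹⁰ m
v = Zαc/n = 7·0.00730·3.00 × 10⁸/5 = 3.07 × 10⁶ m/s
T = 2πr/v = 3.87 × 10⁻¹⁶ s = 0.387 fs

0.387 fs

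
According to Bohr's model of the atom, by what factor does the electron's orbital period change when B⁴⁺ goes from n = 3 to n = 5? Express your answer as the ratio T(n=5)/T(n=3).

125/27

T ∝ Z^-2 · n^3; with Z fixed, T ∝ n^3.
T(n=5)/T(n=3) = (5/3)^3 = 125/27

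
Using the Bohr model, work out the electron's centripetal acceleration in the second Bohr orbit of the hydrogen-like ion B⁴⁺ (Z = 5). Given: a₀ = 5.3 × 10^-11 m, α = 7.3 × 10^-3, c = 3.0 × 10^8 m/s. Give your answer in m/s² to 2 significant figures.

7.1 × 10^23 m/s²

r = n²a₀/Z = 4.2 × 10^-11 m, v = Zαc/n = 5.5 × 10^6 m/s
a = v²/r = (5.5 × 10^6)² / 4.2 × 10^-11 = 7.1 × 10^23 m/s²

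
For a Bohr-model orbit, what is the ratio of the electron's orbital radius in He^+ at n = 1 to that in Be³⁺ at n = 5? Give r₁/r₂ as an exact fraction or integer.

2/25

r ∝ Z^-1 · n^2
r₁/r₂ = (2/4)^-1 · (1/5)^2 = 2/25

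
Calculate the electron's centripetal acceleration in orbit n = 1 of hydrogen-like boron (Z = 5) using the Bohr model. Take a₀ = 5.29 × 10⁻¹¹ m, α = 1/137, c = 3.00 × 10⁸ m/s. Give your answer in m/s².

r = n²a₀/Z = 1.06 × 10⁻¹¹ m, v = Zαc/n = 1.09 × 10⁷ m/s
a = v²/r = (1.09 × 10⁷)² / 1.06 × 10⁻¹¹ = 1.13 × 10²⁵ m/s²

1.13 × 10²⁵ m/s²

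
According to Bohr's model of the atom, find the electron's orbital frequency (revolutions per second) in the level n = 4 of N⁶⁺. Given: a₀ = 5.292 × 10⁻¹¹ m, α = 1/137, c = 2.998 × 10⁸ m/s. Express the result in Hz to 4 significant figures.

r = n²a₀/Z = 1.210 × 10⁻¹⁰ m, v = Zαc/n = 3.830 × 10⁶ m/s
f = v/(2πr) = 5.039 × 10¹⁵ Hz

5.039 × 10¹⁵ Hz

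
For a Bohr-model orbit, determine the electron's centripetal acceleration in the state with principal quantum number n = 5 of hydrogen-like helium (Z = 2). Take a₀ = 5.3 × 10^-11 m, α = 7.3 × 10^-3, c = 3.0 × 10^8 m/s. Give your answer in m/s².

1.2 × 10^21 m/s²

r = n²a₀/Z = 6.6 × 10^-10 m, v = Zαc/n = 8.8 × 10^5 m/s
a = v²/r = (8.8 × 10^5)² / 6.6 × 10^-10 = 1.2 × 10^21 m/s²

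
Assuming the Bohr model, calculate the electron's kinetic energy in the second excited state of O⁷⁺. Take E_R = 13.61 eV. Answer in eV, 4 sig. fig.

96.78 eV

For a Coulomb orbit the virial theorem gives K = −E_n.
E_n = −E_R·Z²/n², so K = E_R·Z²/n² = 13.61 × 8²/3² = 96.78 eV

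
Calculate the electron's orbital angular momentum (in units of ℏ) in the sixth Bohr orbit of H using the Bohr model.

L_n = nℏ, so L/ℏ = n = 6.

6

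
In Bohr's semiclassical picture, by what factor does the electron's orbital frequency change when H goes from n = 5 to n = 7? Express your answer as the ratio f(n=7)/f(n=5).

f ∝ Z^2 · n^-3; with Z fixed, f ∝ n^-3.
f(n=7)/f(n=5) = (7/5)^-3 = 125/343

125/343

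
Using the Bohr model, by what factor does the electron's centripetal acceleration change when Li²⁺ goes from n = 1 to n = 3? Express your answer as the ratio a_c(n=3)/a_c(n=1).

a_c ∝ Z^3 · n^-4; with Z fixed, a_c ∝ n^-4.
a_c(n=3)/a_c(n=1) = (3/1)^-4 = 1/81

1/81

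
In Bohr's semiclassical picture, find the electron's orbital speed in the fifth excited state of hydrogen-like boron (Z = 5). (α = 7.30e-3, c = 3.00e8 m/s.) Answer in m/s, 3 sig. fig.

1.82e6 m/s

v_n = Zαc/n = 5 × 0.00730 × 3.00e8 / 6
    = 1.82e6 m/s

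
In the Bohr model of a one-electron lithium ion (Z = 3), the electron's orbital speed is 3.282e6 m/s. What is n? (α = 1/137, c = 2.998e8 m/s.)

v_n = Zαc/n ⇒ n = Zαc/v = 3 × 0.007299 × 2.998e8 / 3.282e6 ≈ 2.00
n = 2

2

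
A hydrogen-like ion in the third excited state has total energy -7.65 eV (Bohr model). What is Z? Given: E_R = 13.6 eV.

E_n = −E_R Z²/n² ⇒ Z² = −E_n n²/E_R = 7.65 × 4² / 13.6 ≈ 9.00
Z = 3

3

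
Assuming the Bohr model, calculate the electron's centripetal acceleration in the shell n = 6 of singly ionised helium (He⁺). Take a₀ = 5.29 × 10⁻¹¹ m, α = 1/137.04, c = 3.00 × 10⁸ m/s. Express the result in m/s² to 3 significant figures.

5.59 × 10²⁰ m/s²

r = n²a₀/Z = 9.52 × 10⁻¹⁰ m, v = Zαc/n = 7.30 × 10⁵ m/s
a = v²/r = (7.30 × 10⁵)² / 9.52 × 10⁻¹⁰ = 5.59 × 10²⁰ m/s²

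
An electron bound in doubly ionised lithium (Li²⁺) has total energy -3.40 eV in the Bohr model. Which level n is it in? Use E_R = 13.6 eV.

E_n = −E_R Z²/n² ⇒ n² = E_R Z²/(−E_n) = 13.6 × 3² / 3.40 ≈ 36.00
n = 6

6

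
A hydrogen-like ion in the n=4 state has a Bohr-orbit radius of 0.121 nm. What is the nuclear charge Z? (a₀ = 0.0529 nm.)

7

r_n = n²a₀/Z ⇒ Z = n²a₀/r = 4² × 0.0529 / 0.121 ≈ 7.00
Z = 7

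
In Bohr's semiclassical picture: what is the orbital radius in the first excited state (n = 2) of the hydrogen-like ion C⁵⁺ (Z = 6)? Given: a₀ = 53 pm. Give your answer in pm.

35 pm

r_n = n²a₀/Z = 2² × 53 / 6
    = 4 × 53 / 6 = 35 pm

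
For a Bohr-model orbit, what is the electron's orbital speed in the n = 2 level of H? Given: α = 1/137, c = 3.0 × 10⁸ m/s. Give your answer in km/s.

v_n = Zαc/n = 1 × 0.0073 × 3.0 × 10⁸ / 2
    = 1100 km/s

1100 km/s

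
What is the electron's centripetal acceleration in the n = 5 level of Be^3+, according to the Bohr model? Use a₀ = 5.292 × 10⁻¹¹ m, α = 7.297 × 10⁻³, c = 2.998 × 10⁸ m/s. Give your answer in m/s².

r = n²a₀/Z = 3.308 × 10⁻¹⁰ m, v = Zαc/n = 1.750 × 10⁶ m/s
a = v²/r = (1.750 × 10⁶)² / 3.308 × 10⁻¹⁰ = 9.260 × 10²¹ m/s²

9.260 × 10²¹ m/s²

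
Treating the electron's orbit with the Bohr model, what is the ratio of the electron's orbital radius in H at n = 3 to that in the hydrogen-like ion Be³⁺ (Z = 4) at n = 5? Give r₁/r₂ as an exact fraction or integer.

r ∝ Z^-1 · n^2
r₁/r₂ = (1/4)^-1 · (3/5)^2 = 36/25

36/25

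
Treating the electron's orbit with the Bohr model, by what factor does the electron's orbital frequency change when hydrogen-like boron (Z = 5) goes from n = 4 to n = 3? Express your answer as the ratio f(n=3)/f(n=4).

64/27

f ∝ Z^2 · n^-3; with Z fixed, f ∝ n^-3.
f(n=3)/f(n=4) = (3/4)^-3 = 64/27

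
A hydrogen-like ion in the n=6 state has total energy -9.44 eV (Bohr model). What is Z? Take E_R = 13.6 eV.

E_n = −E_R Z²/n² ⇒ Z² = −E_n n²/E_R = 9.44 × 6² / 13.6 ≈ 24.99
Z = 5

5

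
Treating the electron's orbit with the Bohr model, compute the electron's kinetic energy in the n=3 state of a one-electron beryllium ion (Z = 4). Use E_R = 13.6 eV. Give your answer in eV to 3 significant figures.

For a Coulomb orbit the virial theorem gives K = −E_n.
E_n = −E_R·Z²/n², so K = E_R·Z²/n² = 13.6 × 4²/3² = 24.2 eV

24.2 eV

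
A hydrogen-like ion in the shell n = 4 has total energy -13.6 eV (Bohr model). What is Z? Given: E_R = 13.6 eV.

4

E_n = −E_R Z²/n² ⇒ Z² = −E_n n²/E_R = 13.6 × 4² / 13.6 ≈ 16.00
Z = 4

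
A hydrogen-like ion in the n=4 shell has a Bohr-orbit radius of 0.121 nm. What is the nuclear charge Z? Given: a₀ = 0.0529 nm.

7

r_n = n²a₀/Z ⇒ Z = n²a₀/r = 4² × 0.0529 / 0.121 ≈ 7.00
Z = 7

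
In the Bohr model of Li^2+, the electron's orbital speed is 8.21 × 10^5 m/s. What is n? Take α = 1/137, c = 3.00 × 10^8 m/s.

8

v_n = Zαc/n ⇒ n = Zαc/v = 3 × 0.00730 × 3.00 × 10^8 / 8.21 × 10^5 ≈ 8.00
n = 8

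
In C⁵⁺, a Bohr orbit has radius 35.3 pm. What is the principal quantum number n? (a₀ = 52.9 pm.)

2

r_n = n²a₀/Z ⇒ n² = rZ/a₀ = 35.3 × 6 / 52.9 ≈ 4.00
n = 2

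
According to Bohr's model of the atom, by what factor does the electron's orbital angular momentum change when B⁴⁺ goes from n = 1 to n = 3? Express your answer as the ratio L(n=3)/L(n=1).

3

L = nℏ depends only on n, so L ∝ n.
L(n=3)/L(n=1) = (3/1)^1 = 3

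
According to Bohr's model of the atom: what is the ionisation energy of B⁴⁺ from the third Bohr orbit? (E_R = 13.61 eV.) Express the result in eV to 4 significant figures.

E_n = −E_R·Z²/n² = −13.61 × 5²/3² eV = -37.81 eV
Ionisation energy = −E_n = 37.81 eV

37.81 eV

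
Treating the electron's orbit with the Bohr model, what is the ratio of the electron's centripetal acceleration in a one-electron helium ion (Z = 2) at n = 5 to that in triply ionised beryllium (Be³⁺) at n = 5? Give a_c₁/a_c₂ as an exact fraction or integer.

1/8

a_c ∝ Z^3 · n^-4
a_c₁/a_c₂ = (2/4)^3 · (5/5)^-4 = 1/8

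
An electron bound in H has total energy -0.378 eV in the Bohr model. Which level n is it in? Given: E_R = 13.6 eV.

6

E_n = −E_R Z²/n² ⇒ n² = E_R Z²/(−E_n) = 13.6 × 1² / 0.378 ≈ 35.98
n = 6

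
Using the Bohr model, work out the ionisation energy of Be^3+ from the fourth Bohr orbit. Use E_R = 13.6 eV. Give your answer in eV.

13.6 eV

E_n = −E_R·Z²/n² = −13.6 × 4²/4² eV = -13.6 eV
Ionisation energy = −E_n = 13.6 eV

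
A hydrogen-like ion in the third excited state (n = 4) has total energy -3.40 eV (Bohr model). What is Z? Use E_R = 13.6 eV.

2

E_n = −E_R Z²/n² ⇒ Z² = −E_n n²/E_R = 3.40 × 4² / 13.6 ≈ 4.00
Z = 2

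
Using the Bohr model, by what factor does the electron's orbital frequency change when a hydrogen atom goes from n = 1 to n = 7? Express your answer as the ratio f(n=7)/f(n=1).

1/343

f ∝ Z^2 · n^-3; with Z fixed, f ∝ n^-3.
f(n=7)/f(n=1) = (7/1)^-3 = 1/343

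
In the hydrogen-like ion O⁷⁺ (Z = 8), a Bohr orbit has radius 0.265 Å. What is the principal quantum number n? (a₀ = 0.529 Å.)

r_n = n²a₀/Z ⇒ n² = rZ/a₀ = 0.265 × 8 / 0.529 ≈ 4.01
n = 2

2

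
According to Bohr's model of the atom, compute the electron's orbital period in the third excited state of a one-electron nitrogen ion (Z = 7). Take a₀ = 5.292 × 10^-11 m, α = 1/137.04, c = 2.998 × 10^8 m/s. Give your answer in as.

198.5 as

r = n²a₀/Z = 4²·5.292 × 10^-11/7 = 1.210 × 10^-10 m
v = Zαc/n = 7·0.007297·2.998 × 10^8/4 = 3.828 × 10^6 m/s
T = 2πr/v = 1.985 × 10^-16 s = 198.5 as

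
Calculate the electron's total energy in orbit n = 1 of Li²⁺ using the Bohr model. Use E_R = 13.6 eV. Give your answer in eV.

E_n = −E_R·Z²/n² = −13.6 × 3²/1² = -122 eV

-122 eV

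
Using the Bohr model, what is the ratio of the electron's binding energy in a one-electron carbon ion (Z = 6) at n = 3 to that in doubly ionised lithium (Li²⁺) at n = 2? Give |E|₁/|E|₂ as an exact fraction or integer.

16/9

|E| ∝ Z^2 · n^-2
|E|₁/|E|₂ = (6/3)^2 · (3/2)^-2 = 16/9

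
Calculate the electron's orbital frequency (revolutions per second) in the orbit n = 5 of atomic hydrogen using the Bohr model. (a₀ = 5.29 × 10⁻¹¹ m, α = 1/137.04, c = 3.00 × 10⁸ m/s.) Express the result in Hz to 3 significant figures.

r = n²a₀/Z = 1.32 × 10⁻⁹ m, v = Zαc/n = 4.38 × 10⁵ m/s
f = v/(2πr) = 5.27 × 10¹³ Hz

5.27 × 10¹³ Hz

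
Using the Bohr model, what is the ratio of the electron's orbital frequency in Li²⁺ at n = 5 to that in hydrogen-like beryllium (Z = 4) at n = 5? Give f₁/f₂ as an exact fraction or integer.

f ∝ Z^2 · n^-3
f₁/f₂ = (3/4)^2 · (5/5)^-3 = 9/16

9/16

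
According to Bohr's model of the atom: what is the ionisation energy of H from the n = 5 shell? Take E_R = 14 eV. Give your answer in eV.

0.56 eV

E_n = −E_R·Z²/n² = −14 × 1²/5² eV = -0.56 eV
Ionisation energy = −E_n = 0.56 eV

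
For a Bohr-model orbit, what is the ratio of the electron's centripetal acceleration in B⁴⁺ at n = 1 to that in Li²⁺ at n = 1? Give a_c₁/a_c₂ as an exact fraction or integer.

125/27

a_c ∝ Z^3 · n^-4
a_c₁/a_c₂ = (5/3)^3 · (1/1)^-4 = 125/27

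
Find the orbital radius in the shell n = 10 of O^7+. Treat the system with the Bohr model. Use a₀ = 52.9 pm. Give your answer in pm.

661 pm

r_n = n²a₀/Z = 10² × 52.9 / 8
    = 100 × 52.9 / 8 = 661 pm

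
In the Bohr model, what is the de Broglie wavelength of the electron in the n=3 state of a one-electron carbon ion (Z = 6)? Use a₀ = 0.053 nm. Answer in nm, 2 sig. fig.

0.17 nm

The Bohr quantisation condition is nλ = 2πr_n.
r_n = n²a₀/Z = 0.080 nm
λ = 2πr_n/n = 2π·0.080/3 = 0.17 nm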